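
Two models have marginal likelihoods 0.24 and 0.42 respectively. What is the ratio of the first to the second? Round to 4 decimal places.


Evidence ratio = 0.24 / 0.42
= 0.5714

0.5714


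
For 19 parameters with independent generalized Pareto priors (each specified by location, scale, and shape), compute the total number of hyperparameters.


A generalized Pareto prior has 3 hyperparameters per parameter.
Total = 19 * 3 = 57

57


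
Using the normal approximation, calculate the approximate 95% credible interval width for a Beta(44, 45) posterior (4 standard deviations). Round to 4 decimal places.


Var(Beta) = 44*45/(89^2 * 90) = 0.0028
SD = 0.0527
Width ~ 4*SD = 0.2108

0.2108


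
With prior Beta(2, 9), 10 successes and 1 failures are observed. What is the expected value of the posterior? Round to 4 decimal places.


Posterior = Beta(12, 10)
E[theta] = alpha/(alpha+beta)
= 12/22 = 0.5455

0.5455


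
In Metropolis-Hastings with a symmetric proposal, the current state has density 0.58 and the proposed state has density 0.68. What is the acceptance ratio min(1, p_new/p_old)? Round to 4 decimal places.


Ratio = p_new / p_old = 0.68 / 0.58 = 1.1724
Acceptance = min(1, 1.1724) = 1.0

1.0


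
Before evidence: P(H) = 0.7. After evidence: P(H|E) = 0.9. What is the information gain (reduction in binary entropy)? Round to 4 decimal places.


Prior entropy = 0.8813
Posterior entropy = 0.469
Information gain = 0.8813 - 0.469 = 0.4123

0.4123


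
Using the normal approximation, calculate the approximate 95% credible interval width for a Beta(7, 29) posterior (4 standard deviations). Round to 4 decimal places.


Var(Beta) = 7*29/(36^2 * 37) = 0.0042
SD = 0.0651
Width ~ 4*SD = 0.2603

0.2603


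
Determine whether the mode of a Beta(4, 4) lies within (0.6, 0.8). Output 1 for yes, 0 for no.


First find the mode: (a-1)/(a+b-2) = 0.5
Is 0.5 in (0.6, 0.8)? 0

0


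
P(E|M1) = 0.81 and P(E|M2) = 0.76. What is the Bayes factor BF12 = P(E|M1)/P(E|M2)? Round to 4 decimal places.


Bayes factor BF12 = P(E|M1) / P(E|M2)
= 0.81 / 0.76
= 1.0658

1.0658


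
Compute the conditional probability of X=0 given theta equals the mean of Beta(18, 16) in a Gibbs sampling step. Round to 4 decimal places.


Mean of Beta(18, 16) = 0.5294
P(X=0 | theta=0.5294) = 0.4706

0.4706


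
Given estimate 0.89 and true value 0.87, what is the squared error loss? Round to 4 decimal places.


Squared error = (estimate - true)^2
Difference = 0.02
Loss = 0.02^2 = 0.0004

0.0004


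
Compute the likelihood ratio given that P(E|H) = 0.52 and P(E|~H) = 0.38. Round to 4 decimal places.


LR = P(E|H) / P(E|~H)
= 0.52 / 0.38 = 1.3684

1.3684


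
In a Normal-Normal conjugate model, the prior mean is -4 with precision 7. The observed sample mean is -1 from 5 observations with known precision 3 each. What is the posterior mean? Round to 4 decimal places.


Posterior precision = tau0 + n*tau = 7 + 5*3 = 22
Posterior mean = (tau0*mu0 + n*tau*xbar) / posterior_precision
= (7*-4 + 5*3*-1) / 22
= -43 / 22 = -1.9545

-1.9545


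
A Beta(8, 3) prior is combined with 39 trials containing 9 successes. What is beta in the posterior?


In conjugate updating:
beta_posterior = beta_prior + (n - k)
= 3 + (39 - 9)
= 3 + 30 = 33

33


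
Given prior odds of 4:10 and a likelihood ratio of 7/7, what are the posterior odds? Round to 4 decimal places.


Posterior odds = prior odds * LR
Prior odds = 4/10 = 0.4
LR = 7/7 = 1.0
Posterior odds = 0.4 * 1.0 = 0.4

0.4


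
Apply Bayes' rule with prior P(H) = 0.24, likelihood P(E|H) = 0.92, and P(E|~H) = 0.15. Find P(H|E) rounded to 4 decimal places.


Step 1: Compute marginal P(E) = P(E|H)P(H) + P(E|~H)P(~H)
= 0.92*0.24 + 0.15*0.76 = 0.3348
Step 2: P(H|E) = P(E|H)P(H)/P(E) = 0.2208/0.3348
= 0.6595

0.6595


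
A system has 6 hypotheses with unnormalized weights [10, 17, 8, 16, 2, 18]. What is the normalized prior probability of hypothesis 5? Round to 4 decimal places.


The normalized prior is the weight divided by the total.
Total weight = 71
P(H5) = 2 / 71 = 0.0282

0.0282


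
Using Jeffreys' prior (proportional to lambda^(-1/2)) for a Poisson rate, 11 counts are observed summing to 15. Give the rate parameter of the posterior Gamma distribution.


Conjugate update: Gamma(prior_shape + S, prior_rate + n).
Prior shape = 0.5, prior rate = 0.
Posterior rate = 0 + n = 11

11.0


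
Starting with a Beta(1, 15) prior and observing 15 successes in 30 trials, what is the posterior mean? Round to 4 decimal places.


Posterior parameters: alpha = 1 + 15 = 16
beta = 15 + 15 = 30
Posterior mean = alpha / (alpha + beta) = 16 / 46
= 0.3478

0.3478


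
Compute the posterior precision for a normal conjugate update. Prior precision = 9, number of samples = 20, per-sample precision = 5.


tau_post = tau_0 + n * tau
= 9 + 20 * 5 = 109

109


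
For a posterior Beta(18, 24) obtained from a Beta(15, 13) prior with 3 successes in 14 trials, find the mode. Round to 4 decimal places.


Mode = (alpha - 1) / (alpha + beta - 2)
= 17 / 40
= 0.425

0.425


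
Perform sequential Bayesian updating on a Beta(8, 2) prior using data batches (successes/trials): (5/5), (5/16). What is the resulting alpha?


Accumulate successes: 10
Posterior alpha = prior alpha + sum of successes
= 8 + 10 = 18

18


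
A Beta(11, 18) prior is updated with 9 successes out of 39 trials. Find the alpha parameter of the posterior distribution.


In the Beta-Binomial conjugate update:
alpha_post = alpha_prior + successes
= 11 + 9
= 20

20


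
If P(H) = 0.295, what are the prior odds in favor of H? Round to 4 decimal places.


Prior odds = P(H) / (1 - P(H))
= 0.295 / 0.705
= 0.4184

0.4184


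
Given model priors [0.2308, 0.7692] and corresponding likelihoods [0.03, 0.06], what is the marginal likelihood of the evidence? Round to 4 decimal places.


P(E) = sum_i P(M_i) P(E|M_i)
= 0.0069 + 0.0462
= 0.0531

0.0531


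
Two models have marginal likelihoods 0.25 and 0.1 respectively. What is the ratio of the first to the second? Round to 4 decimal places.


Evidence ratio = 0.25 / 0.1
= 2.5

2.5


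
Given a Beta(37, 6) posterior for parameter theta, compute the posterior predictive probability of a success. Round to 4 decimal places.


For a Beta-Bernoulli model, the predictive probability is the mean:
P(success) = 37/(37+6) = 37/43 = 0.8605

0.8605


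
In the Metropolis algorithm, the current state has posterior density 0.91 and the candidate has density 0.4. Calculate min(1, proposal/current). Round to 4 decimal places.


Ratio = 0.4/0.91 = 0.4396
Acceptance probability = min(1, 0.4396)
= 0.4396

0.4396


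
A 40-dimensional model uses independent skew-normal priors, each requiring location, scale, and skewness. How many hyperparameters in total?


Per parameter: 3 (location, scale, and skewness).
Total = 40 * 3 = 120

120


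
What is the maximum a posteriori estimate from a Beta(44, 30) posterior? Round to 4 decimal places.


The MAP estimate equals the mode of the distribution.
Mode of Beta(a,b) = (a-1)/(a+b-2)
= 43/72
= 0.5972

0.5972


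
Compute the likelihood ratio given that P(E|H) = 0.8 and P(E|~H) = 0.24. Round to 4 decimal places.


LR = P(E|H) / P(E|~H)
= 0.8 / 0.24 = 3.3333

3.3333


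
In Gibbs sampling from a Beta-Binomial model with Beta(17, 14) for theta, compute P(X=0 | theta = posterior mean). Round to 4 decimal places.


Posterior mean = alpha/(alpha+beta) = 17/31 = 0.5484
P(X=0|theta=mean) = 1 - theta = 0.4516

0.4516


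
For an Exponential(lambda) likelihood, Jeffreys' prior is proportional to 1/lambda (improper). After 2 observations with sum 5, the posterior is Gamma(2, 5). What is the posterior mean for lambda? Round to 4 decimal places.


Posterior = Gamma(n, sum_x) = Gamma(2, 5)
Posterior mean = shape/rate = 2/5
= 0.4

0.4


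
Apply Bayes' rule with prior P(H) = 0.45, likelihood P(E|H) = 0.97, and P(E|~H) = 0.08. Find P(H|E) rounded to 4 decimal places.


Step 1: Compute marginal P(E) = P(E|H)P(H) + P(E|~H)P(~H)
= 0.97*0.45 + 0.08*0.55 = 0.4805
Step 2: P(H|E) = P(E|H)P(H)/P(E) = 0.4365/0.4805
= 0.9084

0.9084


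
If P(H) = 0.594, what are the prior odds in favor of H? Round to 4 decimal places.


Prior odds = P(H) / (1 - P(H))
= 0.594 / 0.406
= 1.4631

1.4631


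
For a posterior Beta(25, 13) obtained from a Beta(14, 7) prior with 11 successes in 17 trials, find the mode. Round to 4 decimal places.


Mode = (alpha - 1) / (alpha + beta - 2)
= 24 / 36
= 0.6667

0.6667


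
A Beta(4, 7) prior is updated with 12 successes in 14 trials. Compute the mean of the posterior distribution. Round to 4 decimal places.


After update: Beta(16, 9)
Mean = 16 / (16 + 9) = 16 / 25
= 0.64

0.64


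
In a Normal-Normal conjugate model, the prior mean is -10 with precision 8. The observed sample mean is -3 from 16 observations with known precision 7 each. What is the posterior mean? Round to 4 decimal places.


Posterior precision = tau0 + n*tau = 8 + 16*7 = 120
Posterior mean = (tau0*mu0 + n*tau*xbar) / posterior_precision
= (8*-10 + 16*7*-3) / 120
= -416 / 120 = -3.4667

-3.4667


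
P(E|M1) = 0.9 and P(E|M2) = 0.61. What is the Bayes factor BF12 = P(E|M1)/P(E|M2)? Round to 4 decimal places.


Bayes factor BF12 = P(E|M1) / P(E|M2)
= 0.9 / 0.61
= 1.4754

1.4754


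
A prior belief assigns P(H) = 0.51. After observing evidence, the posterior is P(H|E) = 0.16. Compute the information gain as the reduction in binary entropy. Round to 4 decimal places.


H(prior) = -0.51*log2(0.51) - 0.49*log2(0.49)
= 0.9997
H(post) = -0.16*log2(0.16) - 0.84*log2(0.84)
= 0.6343
IG = 0.9997 - 0.6343 = 0.3654

0.3654


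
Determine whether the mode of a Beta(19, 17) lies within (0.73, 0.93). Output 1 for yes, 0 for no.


First find the mode: (a-1)/(a+b-2) = 0.5294
Is 0.5294 in (0.73, 0.93)? 0

0


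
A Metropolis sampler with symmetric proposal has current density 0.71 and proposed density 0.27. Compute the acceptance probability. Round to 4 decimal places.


For symmetric proposals, acceptance = min(1, pi(x*)/pi(x))
= min(1, 0.27/0.71)
= min(1, 0.3803) = 0.3803

0.3803


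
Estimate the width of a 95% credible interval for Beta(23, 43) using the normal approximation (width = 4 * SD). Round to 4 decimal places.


For Beta(a,b): Var = ab/((a+b)^2(a+b+1))
Var = 0.0034, SD = 0.0582
Approximate 95% CI width = 4 * 0.0582 = 0.2329

0.2329


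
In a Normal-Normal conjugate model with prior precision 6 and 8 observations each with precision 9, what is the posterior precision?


Posterior precision = prior precision + n * observation precision
= 6 + 8 * 9
= 6 + 72 = 78

78


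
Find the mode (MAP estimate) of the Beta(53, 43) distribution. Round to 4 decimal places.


For Beta(a,b) with a,b > 1:
Mode = (a-1)/(a+b-2) = (53-1)/(96-2)
= 52/94 = 0.5532

0.5532


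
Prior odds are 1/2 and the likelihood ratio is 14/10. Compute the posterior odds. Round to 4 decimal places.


Posterior odds = prior odds * likelihood ratio
= (1/2) * (14/10)
= 14 / 20
= 0.7

0.7


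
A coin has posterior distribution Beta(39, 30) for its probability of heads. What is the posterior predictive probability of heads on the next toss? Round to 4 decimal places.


Posterior predictive = E[theta] = alpha/(alpha+beta)
= 39/69
= 0.5652

0.5652


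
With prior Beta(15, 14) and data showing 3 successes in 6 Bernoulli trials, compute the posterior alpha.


Conjugate update: alpha_posterior = alpha_prior + k
= 15 + 3 = 18

18


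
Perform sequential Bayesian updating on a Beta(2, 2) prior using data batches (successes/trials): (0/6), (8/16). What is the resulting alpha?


Accumulate successes: 8
Posterior alpha = prior alpha + sum of successes
= 2 + 8 = 10

10


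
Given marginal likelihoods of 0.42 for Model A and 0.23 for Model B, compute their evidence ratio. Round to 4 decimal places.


Ratio = ML(A) / ML(B) = 0.42/0.23
= 1.8261

1.8261


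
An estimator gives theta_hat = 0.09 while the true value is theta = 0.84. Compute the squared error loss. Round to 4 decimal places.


The squared error loss is (theta_hat - theta)^2
= (0.09 - 0.84)^2
= (-0.75)^2 = 0.5625

0.5625


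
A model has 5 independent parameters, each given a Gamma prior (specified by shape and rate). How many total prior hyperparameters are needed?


Each Gamma prior needs 2 hyperparameters (shape and rate).
Total = 2 * 5 = 10

10


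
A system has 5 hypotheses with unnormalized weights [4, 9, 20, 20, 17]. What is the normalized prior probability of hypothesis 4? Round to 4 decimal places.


The normalized prior is the weight divided by the total.
Total weight = 70
P(H4) = 20 / 70 = 0.2857

0.2857


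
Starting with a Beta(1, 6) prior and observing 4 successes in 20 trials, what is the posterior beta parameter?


Posterior beta = prior beta + failures
Failures = 20 - 4 = 16
beta_post = 6 + 16 = 22

22


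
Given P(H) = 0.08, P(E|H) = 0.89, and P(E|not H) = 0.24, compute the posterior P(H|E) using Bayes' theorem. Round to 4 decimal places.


By Bayes' theorem: P(H|E) = P(E|H)*P(H) / P(E)
P(E) = P(E|H)*P(H) + P(E|not H)*P(not H)
P(E) = 0.89*0.08 + 0.24*0.92 = 0.292
P(H|E) = 0.89*0.08 / 0.292 = 0.2438

0.2438


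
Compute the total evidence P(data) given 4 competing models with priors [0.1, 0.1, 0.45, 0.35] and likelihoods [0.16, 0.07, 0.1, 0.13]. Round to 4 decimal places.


Marginal likelihood = sum P(model_i) * P(data|model_i)
Model 1: 0.1 * 0.16 = 0.016
Model 2: 0.1 * 0.07 = 0.007
Model 3: 0.45 * 0.1 = 0.045
Model 4: 0.35 * 0.13 = 0.0455
Total = 0.1135

0.1135


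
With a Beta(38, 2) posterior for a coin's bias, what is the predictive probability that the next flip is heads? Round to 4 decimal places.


The predictive probability equals the posterior mean.
P(next = heads) = alpha / (alpha + beta)
= 38 / 40 = 0.95

0.95


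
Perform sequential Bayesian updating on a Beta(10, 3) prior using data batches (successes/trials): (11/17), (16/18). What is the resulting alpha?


Accumulate successes: 27
Posterior alpha = prior alpha + sum of successes
= 10 + 27 = 37

37


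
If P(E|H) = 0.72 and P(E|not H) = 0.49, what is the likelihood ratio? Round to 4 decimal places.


Likelihood ratio = P(E|H) / P(E|not H)
= 0.72 / 0.49
= 1.4694

1.4694


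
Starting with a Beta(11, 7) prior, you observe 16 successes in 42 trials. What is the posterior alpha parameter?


For a Beta-Binomial conjugate model:
Posterior alpha = prior alpha + number of successes
= 11 + 16 = 27

27


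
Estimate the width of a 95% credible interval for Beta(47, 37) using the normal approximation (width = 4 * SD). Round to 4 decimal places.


For Beta(a,b): Var = ab/((a+b)^2(a+b+1))
Var = 0.0029, SD = 0.0538
Approximate 95% CI width = 4 * 0.0538 = 0.2154

0.2154


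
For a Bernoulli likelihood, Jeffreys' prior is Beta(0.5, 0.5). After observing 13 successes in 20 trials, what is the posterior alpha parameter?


Jeffreys' prior for Bernoulli is Beta(0.5, 0.5).
Posterior is Beta(0.5 + k, 0.5 + n - k).
Posterior alpha = 0.5 + k = 0.5 + 13 = 13.5

13.5


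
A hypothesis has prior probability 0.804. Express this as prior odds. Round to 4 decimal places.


Odds = P(H) / P(not H) = 0.804 / 0.196
= 4.102

4.102


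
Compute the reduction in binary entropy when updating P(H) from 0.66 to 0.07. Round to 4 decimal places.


H_before = -p*log2(p) - (1-p)*log2(1-p) for p=0.66: 0.9248
H_after for p=0.07: 0.3659
Reduction = 0.9248 - 0.3659 = 0.5589

0.5589


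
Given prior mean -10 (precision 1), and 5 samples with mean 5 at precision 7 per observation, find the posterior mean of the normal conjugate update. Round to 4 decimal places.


The posterior mean is a precision-weighted average of prior and data.
Post. prec. = 1 + 35 = 36
Post. mean = (-10 + 175)/36 = 165/36 = 4.5833

4.5833


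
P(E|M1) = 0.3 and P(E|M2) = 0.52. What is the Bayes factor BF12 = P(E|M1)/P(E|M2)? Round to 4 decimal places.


Bayes factor BF12 = P(E|M1) / P(E|M2)
= 0.3 / 0.52
= 0.5769

0.5769


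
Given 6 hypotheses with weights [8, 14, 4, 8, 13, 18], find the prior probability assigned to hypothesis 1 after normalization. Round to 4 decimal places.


To normalize, divide each weight by the sum of all weights.
Sum = 65
Prior(H1) = 8/65 = 0.1231

0.1231


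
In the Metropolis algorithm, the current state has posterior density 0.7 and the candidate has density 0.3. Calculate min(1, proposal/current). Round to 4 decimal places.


Ratio = 0.3/0.7 = 0.4286
Acceptance probability = min(1, 0.4286)
= 0.4286

0.4286


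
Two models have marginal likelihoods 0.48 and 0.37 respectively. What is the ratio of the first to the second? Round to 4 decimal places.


Evidence ratio = 0.48 / 0.37
= 1.2973

1.2973


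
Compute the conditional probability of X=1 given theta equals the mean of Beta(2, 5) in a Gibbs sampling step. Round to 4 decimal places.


Mean of Beta(2, 5) = 0.2857
P(X=1 | theta=0.2857) = 0.2857

0.2857


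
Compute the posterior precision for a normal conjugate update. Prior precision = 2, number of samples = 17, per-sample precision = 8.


tau_post = tau_0 + n * tau
= 2 + 17 * 8 = 138

138


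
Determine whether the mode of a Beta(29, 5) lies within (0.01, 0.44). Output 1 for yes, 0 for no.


First find the mode: (a-1)/(a+b-2) = 0.875
Is 0.875 in (0.01, 0.44)? 0

0


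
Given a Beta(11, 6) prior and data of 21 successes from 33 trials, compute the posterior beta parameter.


Number of failures = 33 - 21 = 12
Posterior beta = 6 + 12 = 18

18


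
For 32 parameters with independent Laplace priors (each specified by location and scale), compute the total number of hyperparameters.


A Laplace prior has 2 hyperparameters per parameter.
Total = 32 * 2 = 64

64


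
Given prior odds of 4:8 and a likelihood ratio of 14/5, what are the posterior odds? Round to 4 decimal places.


Posterior odds = prior odds * LR
Prior odds = 4/8 = 0.5
LR = 14/5 = 2.8
Posterior odds = 0.5 * 2.8 = 1.4

1.4


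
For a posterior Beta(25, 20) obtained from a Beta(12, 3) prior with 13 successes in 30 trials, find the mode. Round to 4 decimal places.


Mode = (alpha - 1) / (alpha + beta - 2)
= 24 / 43
= 0.5581

0.5581


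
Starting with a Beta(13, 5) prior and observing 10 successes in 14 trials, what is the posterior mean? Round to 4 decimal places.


Posterior parameters: alpha = 13 + 10 = 23
beta = 5 + 4 = 9
Posterior mean = alpha / (alpha + beta) = 23 / 32
= 0.7188

0.7188


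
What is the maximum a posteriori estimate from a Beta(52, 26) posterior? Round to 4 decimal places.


The MAP estimate equals the mode of the distribution.
Mode of Beta(a,b) = (a-1)/(a+b-2)
= 51/76
= 0.6711

0.6711


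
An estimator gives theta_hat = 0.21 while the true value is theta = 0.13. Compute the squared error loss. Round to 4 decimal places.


The squared error loss is (theta_hat - theta)^2
= (0.21 - 0.13)^2
= (0.08)^2 = 0.0064

0.0064


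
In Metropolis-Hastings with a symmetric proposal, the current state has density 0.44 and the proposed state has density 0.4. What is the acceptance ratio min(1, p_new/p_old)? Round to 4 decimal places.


Ratio = p_new / p_old = 0.4 / 0.44 = 0.9091
Acceptance = min(1, 0.9091) = 0.9091

0.9091


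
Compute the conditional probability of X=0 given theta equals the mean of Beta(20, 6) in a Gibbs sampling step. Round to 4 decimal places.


Mean of Beta(20, 6) = 0.7692
P(X=0 | theta=0.7692) = 0.2308

0.2308


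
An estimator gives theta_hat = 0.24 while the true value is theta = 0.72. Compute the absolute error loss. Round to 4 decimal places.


The absolute error loss is |theta_hat - theta|
= |0.24 - 0.72|
= 0.48

0.48


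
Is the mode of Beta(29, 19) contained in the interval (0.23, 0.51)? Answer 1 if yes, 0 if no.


Mode = (a-1)/(a+b-2) = 28/46 = 0.6087
Interval: (0.23, 0.51)
Contains mode? 0

0


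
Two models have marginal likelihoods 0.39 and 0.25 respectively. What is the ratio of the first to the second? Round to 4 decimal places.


Evidence ratio = 0.39 / 0.25
= 1.56

1.56


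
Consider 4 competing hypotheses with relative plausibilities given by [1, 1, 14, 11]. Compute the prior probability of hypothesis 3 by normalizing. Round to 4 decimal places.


Sum of weights = 1 + 1 + 14 + 11 = 27
Normalized prior for H3 = 14 / 27
= 0.5185

0.5185


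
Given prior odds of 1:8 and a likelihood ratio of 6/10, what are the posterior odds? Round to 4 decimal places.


Posterior odds = prior odds * LR
Prior odds = 1/8 = 0.125
LR = 6/10 = 0.6
Posterior odds = 0.125 * 0.6 = 0.075

0.075


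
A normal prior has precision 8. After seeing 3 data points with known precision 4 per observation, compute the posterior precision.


In the conjugate normal model, precisions add:
tau_posterior = tau_prior + n * tau_data
= 8 + 3*4 = 20

20


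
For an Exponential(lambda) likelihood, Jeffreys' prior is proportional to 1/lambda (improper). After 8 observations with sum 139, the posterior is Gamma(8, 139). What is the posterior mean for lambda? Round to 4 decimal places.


Posterior = Gamma(n, sum_x) = Gamma(8, 139)
Posterior mean = shape/rate = 8/139
= 0.0576

0.0576


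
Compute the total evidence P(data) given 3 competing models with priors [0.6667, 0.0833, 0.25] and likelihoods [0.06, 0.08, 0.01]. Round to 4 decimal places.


Marginal likelihood = sum P(model_i) * P(data|model_i)
Model 1: 0.6667 * 0.06 = 0.04
Model 2: 0.0833 * 0.08 = 0.0067
Model 3: 0.25 * 0.01 = 0.0025
Total = 0.0492

0.0492


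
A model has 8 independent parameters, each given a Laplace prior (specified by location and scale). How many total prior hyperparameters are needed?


Each Laplace prior needs 2 hyperparameters (location and scale).
Total = 2 * 8 = 16

16


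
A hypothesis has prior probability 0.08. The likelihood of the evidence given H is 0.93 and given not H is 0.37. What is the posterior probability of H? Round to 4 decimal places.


Using Bayes' theorem:
P(E) = 0.08 * 0.93 + 0.92 * 0.37
P(E) = 0.4148
P(H|E) = (0.08 * 0.93) / 0.4148 = 0.1794

0.1794


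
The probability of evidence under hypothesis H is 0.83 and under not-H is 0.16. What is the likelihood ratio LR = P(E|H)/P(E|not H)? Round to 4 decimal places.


LR = 0.83 / 0.16
= 5.1875

5.1875


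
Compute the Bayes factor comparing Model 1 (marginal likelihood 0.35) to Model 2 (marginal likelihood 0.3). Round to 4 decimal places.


BF12 = marginal likelihood of M1 / marginal likelihood of M2
= 0.35/0.3
= 1.1667

1.1667


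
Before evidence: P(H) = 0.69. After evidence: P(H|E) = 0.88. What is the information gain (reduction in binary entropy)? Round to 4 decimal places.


Prior entropy = 0.8932
Posterior entropy = 0.5294
Information gain = 0.8932 - 0.5294 = 0.3638

0.3638


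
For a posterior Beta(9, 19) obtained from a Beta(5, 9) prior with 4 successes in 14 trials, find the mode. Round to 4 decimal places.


Mode = (alpha - 1) / (alpha + beta - 2)
= 8 / 26
= 0.3077

0.3077


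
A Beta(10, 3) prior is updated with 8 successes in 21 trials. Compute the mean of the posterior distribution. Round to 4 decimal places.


After update: Beta(18, 16)
Mean = 18 / (18 + 16) = 18 / 34
= 0.5294

0.5294


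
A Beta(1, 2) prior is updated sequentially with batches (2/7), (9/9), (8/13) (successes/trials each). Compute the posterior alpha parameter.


Sequential conjugate updating is equivalent to a single batch update.
Total successes across all batches = 19
alpha_posterior = alpha_prior + total_successes = 1 + 19
= 20

20


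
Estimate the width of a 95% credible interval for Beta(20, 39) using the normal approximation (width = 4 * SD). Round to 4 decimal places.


For Beta(a,b): Var = ab/((a+b)^2(a+b+1))
Var = 0.0037, SD = 0.0611
Approximate 95% CI width = 4 * 0.0611 = 0.2444

0.2444


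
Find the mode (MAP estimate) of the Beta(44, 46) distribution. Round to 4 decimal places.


For Beta(a,b) with a,b > 1:
Mode = (a-1)/(a+b-2) = (44-1)/(90-2)
= 43/88 = 0.4886

0.4886


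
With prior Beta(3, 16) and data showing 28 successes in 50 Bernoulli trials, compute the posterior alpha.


Conjugate update: alpha_posterior = alpha_prior + k
= 3 + 28 = 31

31


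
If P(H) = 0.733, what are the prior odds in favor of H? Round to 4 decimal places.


Prior odds = P(H) / (1 - P(H))
= 0.733 / 0.267
= 2.7453

2.7453


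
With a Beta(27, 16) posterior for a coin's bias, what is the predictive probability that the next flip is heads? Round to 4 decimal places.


The predictive probability equals the posterior mean.
P(next = heads) = alpha / (alpha + beta)
= 27 / 43 = 0.6279

0.6279


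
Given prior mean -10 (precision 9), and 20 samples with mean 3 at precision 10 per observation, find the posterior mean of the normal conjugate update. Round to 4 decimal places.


The posterior mean is a precision-weighted average of prior and data.
Post. prec. = 9 + 200 = 209
Post. mean = (-90 + 600)/209 = 510/209 = 2.4402

2.4402


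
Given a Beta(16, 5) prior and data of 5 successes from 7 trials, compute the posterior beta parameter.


Number of failures = 7 - 5 = 2
Posterior beta = 5 + 2 = 7

7


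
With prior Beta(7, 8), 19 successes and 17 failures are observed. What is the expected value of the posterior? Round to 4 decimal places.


Posterior = Beta(26, 25)
E[theta] = alpha/(alpha+beta)
= 26/51 = 0.5098

0.5098


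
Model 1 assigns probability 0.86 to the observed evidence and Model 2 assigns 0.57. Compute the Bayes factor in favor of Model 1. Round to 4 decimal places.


BF = P(data|M1) / P(data|M2)
= 0.86 / 0.57 = 1.5088

1.5088


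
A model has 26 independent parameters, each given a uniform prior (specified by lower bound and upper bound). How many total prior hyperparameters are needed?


Each uniform prior needs 2 hyperparameters (lower bound and upper bound).
Total = 2 * 26 = 52

52


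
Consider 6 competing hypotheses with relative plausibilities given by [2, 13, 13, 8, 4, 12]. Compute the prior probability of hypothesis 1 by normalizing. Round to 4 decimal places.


Sum of weights = 2 + 13 + 13 + 8 + 4 + 12 = 52
Normalized prior for H1 = 2 / 52
= 0.0385

0.0385


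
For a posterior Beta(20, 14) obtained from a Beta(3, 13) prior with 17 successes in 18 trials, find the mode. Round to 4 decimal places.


Mode = (alpha - 1) / (alpha + beta - 2)
= 19 / 32
= 0.5938

0.5938


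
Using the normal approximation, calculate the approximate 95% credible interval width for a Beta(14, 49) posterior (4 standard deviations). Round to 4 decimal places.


Var(Beta) = 14*49/(63^2 * 64) = 0.0027
SD = 0.052
Width ~ 4*SD = 0.2079

0.2079


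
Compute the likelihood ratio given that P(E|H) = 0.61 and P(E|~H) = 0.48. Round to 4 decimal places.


LR = P(E|H) / P(E|~H)
= 0.61 / 0.48 = 1.2708

1.2708


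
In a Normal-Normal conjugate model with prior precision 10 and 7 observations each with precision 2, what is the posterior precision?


Posterior precision = prior precision + n * observation precision
= 10 + 7 * 2
= 10 + 14 = 24

24


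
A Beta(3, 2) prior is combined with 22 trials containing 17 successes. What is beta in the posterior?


In conjugate updating:
beta_posterior = beta_prior + (n - k)
= 2 + (22 - 17)
= 2 + 5 = 7

7


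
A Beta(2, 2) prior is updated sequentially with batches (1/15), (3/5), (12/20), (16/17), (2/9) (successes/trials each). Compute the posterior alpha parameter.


Sequential conjugate updating is equivalent to a single batch update.
Total successes across all batches = 34
alpha_posterior = alpha_prior + total_successes = 2 + 34
= 36

36


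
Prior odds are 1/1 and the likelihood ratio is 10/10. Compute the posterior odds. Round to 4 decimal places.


Posterior odds = prior odds * likelihood ratio
= (1/1) * (10/10)
= 10 / 10
= 1.0

1.0


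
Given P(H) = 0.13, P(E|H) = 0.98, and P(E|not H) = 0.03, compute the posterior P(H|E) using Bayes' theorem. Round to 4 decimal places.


By Bayes' theorem: P(H|E) = P(E|H)*P(H) / P(E)
P(E) = P(E|H)*P(H) + P(E|not H)*P(not H)
P(E) = 0.98*0.13 + 0.03*0.87 = 0.1535
P(H|E) = 0.98*0.13 / 0.1535 = 0.83

0.83


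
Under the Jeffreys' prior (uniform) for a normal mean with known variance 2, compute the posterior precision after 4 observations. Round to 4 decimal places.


Prior precision = 0 (flat prior).
Post. prec. = 0 + n/var = 4/2 = 2.0

2.0


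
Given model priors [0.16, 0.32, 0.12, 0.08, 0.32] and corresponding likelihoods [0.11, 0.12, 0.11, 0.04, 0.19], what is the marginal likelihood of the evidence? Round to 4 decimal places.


P(E) = sum_i P(M_i) P(E|M_i)
= 0.0176 + 0.0384 + 0.0132 + 0.0032 + 0.0608
= 0.1332

0.1332


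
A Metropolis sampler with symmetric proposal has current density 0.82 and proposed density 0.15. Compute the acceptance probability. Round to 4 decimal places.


For symmetric proposals, acceptance = min(1, pi(x*)/pi(x))
= min(1, 0.15/0.82)
= min(1, 0.1829) = 0.1829

0.1829


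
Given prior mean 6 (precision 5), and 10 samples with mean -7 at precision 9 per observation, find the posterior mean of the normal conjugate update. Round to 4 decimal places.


The posterior mean is a precision-weighted average of prior and data.
Post. prec. = 5 + 90 = 95
Post. mean = (30 + -630)/95 = -600/95 = -6.3158

-6.3158


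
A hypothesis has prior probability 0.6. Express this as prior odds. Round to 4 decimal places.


Odds = P(H) / P(not H) = 0.6 / 0.4
= 1.5

1.5


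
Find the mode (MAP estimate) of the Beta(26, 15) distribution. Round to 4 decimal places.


For Beta(a,b) with a,b > 1:
Mode = (a-1)/(a+b-2) = (26-1)/(41-2)
= 25/39 = 0.641

0.641


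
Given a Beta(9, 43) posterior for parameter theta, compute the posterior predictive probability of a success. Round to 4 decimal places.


For a Beta-Bernoulli model, the predictive probability is the mean:
P(success) = 9/(9+43) = 9/52 = 0.1731

0.1731


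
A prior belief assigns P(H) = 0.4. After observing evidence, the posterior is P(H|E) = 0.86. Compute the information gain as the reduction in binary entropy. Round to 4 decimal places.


H(prior) = -0.4*log2(0.4) - 0.6*log2(0.6)
= 0.971
H(post) = -0.86*log2(0.86) - 0.14*log2(0.14)
= 0.5842
IG = 0.971 - 0.5842 = 0.3867

0.3867


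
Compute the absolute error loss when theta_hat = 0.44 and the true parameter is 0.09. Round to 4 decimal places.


L = |theta_hat - theta_true|
= |0.44 - 0.09| = 0.35

0.35


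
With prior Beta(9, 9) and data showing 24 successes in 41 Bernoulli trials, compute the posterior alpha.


Conjugate update: alpha_posterior = alpha_prior + k
= 9 + 24 = 33

33


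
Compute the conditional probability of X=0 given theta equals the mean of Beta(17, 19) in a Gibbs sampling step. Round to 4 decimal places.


Mean of Beta(17, 19) = 0.4722
P(X=0 | theta=0.4722) = 0.5278

0.5278


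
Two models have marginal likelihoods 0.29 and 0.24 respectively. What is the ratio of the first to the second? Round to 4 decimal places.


Evidence ratio = 0.29 / 0.24
= 1.2083

1.2083


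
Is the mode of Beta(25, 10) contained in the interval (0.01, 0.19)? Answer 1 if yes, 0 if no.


Mode = (a-1)/(a+b-2) = 24/33 = 0.7273
Interval: (0.01, 0.19)
Contains mode? 0

0


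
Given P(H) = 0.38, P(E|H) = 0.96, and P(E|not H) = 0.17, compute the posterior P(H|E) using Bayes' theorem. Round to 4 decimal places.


By Bayes' theorem: P(H|E) = P(E|H)*P(H) / P(E)
P(E) = P(E|H)*P(H) + P(E|not H)*P(not H)
P(E) = 0.96*0.38 + 0.17*0.62 = 0.4702
P(H|E) = 0.96*0.38 / 0.4702 = 0.7758

0.7758


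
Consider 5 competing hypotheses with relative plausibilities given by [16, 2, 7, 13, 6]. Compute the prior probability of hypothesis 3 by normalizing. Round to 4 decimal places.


Sum of weights = 16 + 2 + 7 + 13 + 6 = 44
Normalized prior for H3 = 7 / 44
= 0.1591

0.1591


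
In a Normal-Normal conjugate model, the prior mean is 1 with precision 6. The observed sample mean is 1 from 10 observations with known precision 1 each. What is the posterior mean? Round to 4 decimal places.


Posterior precision = tau0 + n*tau = 6 + 10*1 = 16
Posterior mean = (tau0*mu0 + n*tau*xbar) / posterior_precision
= (6*1 + 10*1*1) / 16
= 16 / 16 = 1.0

1.0


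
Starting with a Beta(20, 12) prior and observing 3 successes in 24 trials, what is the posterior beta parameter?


Posterior beta = prior beta + failures
Failures = 24 - 3 = 21
beta_post = 12 + 21 = 33

33


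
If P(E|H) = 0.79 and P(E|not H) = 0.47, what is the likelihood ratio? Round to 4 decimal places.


Likelihood ratio = P(E|H) / P(E|not H)
= 0.79 / 0.47
= 1.6809

1.6809


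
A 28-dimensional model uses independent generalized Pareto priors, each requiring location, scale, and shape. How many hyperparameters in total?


Per parameter: 3 (location, scale, and shape).
Total = 28 * 3 = 84

84


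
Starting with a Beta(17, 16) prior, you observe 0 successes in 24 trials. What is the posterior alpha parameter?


For a Beta-Binomial conjugate model:
Posterior alpha = prior alpha + number of successes
= 17 + 0 = 17

17


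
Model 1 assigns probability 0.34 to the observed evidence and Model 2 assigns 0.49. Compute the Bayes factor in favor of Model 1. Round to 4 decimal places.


BF = P(data|M1) / P(data|M2)
= 0.34 / 0.49 = 0.6939

0.6939


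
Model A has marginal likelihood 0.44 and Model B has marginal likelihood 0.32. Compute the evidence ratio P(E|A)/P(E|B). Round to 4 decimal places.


Evidence ratio = P(E|A) / P(E|B)
= 0.44 / 0.32
= 1.375

1.375


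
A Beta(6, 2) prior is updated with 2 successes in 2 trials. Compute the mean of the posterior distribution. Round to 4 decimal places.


After update: Beta(8, 2)
Mean = 8 / (8 + 2) = 8 / 10
= 0.8

0.8


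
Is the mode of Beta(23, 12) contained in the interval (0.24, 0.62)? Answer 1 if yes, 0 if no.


Mode = (a-1)/(a+b-2) = 22/33 = 0.6667
Interval: (0.24, 0.62)
Contains mode? 0

0


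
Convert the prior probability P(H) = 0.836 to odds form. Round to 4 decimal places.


P(not H) = 1 - 0.836 = 0.164
Odds = 0.836 / 0.164 = 5.0976

5.0976


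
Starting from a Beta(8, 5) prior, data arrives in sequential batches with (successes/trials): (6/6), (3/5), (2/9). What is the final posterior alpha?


In sequential Bayesian updating, we sum all successes.
Total successes = 11
Final alpha = 8 + 11 = 19

19


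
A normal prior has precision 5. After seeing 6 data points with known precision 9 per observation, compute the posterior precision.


In the conjugate normal model, precisions add:
tau_posterior = tau_prior + n * tau_data
= 5 + 6*9 = 59

59


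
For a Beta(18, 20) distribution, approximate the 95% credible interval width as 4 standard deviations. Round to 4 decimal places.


Variance of Beta(a,b) = ab / ((a+b)^2 * (a+b+1))
= 18*20 / ((38)^2 * 39)
= 0.0064
SD = sqrt(0.0064) = 0.08
Width = 4 * SD = 0.3198

0.3198


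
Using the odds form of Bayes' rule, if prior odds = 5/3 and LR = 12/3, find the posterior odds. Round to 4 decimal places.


Bayes' rule in odds form: posterior odds = prior odds * LR
= (5 * 12) / (3 * 3)
= 60/9 = 6.6667

6.6667


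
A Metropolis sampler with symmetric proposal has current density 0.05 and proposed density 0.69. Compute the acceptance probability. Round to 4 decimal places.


For symmetric proposals, acceptance = min(1, pi(x*)/pi(x))
= min(1, 0.69/0.05)
= min(1, 13.8) = 1.0

1.0


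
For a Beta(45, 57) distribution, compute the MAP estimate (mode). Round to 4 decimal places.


MAP = mode = (a-1)/(a+b-2)
= (45-1)/(45+57-2)
= 44/100 = 0.44

0.44


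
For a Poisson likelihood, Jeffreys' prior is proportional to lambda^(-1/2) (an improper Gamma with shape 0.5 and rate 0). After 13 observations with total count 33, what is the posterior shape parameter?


Jeffreys' prior for Poisson is proportional to lambda^(-1/2).
Posterior is Gamma(0.5 + S, 0 + n) = Gamma(0.5 + 33, 13).
Posterior shape = 0.5 + S = 0.5 + 33 = 33.5

33.5


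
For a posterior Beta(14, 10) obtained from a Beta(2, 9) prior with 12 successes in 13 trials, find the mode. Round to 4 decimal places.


Mode = (alpha - 1) / (alpha + beta - 2)
= 13 / 22
= 0.5909

0.5909


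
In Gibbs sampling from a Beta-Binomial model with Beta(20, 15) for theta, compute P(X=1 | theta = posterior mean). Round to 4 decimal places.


Posterior mean = alpha/(alpha+beta) = 20/35 = 0.5714
P(X=1|theta=mean) = theta = 0.5714

0.5714


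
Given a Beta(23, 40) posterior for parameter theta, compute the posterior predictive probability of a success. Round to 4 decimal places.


For a Beta-Bernoulli model, the predictive probability is the mean:
P(success) = 23/(23+40) = 23/63 = 0.3651

0.3651


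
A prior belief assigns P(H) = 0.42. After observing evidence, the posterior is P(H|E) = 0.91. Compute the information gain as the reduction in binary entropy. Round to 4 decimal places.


H(prior) = -0.42*log2(0.42) - 0.58*log2(0.58)
= 0.9815
H(post) = -0.91*log2(0.91) - 0.09*log2(0.09)
= 0.4365
IG = 0.9815 - 0.4365 = 0.545

0.545


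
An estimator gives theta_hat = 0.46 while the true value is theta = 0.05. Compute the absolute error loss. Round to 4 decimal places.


The absolute error loss is |theta_hat - theta|
= |0.46 - 0.05|
= 0.41

0.41


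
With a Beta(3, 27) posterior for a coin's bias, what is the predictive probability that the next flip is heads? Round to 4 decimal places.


The predictive probability equals the posterior mean.
P(next = heads) = alpha / (alpha + beta)
= 3 / 30 = 0.1

0.1


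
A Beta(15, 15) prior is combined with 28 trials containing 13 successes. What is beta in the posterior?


In conjugate updating:
beta_posterior = beta_prior + (n - k)
= 15 + (28 - 13)
= 15 + 15 = 30

30


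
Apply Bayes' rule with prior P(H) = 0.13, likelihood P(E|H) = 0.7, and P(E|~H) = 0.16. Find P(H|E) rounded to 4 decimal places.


Step 1: Compute marginal P(E) = P(E|H)P(H) + P(E|~H)P(~H)
= 0.7*0.13 + 0.16*0.87 = 0.2302
Step 2: P(H|E) = P(E|H)P(H)/P(E) = 0.091/0.2302
= 0.3953

0.3953


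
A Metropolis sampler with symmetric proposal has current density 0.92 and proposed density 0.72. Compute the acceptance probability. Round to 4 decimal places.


For symmetric proposals, acceptance = min(1, pi(x*)/pi(x))
= min(1, 0.72/0.92)
= min(1, 0.7826) = 0.7826

0.7826


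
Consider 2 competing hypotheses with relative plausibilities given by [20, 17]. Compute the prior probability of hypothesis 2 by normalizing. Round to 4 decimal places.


Sum of weights = 20 + 17 = 37
Normalized prior for H2 = 17 / 37
= 0.4595

0.4595


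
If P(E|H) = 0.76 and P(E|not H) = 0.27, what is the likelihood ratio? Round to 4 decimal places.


Likelihood ratio = P(E|H) / P(E|not H)
= 0.76 / 0.27
= 2.8148

2.8148


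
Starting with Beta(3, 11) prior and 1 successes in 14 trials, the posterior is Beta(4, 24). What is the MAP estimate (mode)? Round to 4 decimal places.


The mode of Beta(a, b) when a > 1 and b > 1 is (a-1)/(a+b-2)
= (4 - 1) / (4 + 24 - 2)
= 3 / 26
= 0.1154

0.1154


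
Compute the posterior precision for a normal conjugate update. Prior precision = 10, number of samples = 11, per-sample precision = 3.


tau_post = tau_0 + n * tau
= 10 + 11 * 3 = 43

43


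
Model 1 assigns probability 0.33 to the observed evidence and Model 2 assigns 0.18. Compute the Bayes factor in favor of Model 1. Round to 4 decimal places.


BF = P(data|M1) / P(data|M2)
= 0.33 / 0.18 = 1.8333

1.8333


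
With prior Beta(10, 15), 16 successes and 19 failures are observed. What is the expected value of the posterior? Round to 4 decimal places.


Posterior = Beta(26, 34)
E[theta] = alpha/(alpha+beta)
= 26/60 = 0.4333

0.4333
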